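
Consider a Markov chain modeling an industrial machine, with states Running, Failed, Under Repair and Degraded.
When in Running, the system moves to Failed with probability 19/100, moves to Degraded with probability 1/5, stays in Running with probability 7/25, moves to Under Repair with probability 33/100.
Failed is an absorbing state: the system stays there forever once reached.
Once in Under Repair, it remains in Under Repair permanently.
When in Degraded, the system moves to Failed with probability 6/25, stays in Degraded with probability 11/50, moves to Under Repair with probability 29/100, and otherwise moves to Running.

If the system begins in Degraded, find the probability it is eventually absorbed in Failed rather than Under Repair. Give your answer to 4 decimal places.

Let h(s) be the probability of absorption at Failed starting from transient state s. Then h(Failed) = 1 and h(Under Repair) = 0. By first-step analysis:
h(Running) = 0.28·h(Running) + 0.19·1 + 0.33·0 + 0.2·h(Degraded)
h(Degraded) = 0.25·h(Running) + 0.24·1 + 0.29·0 + 0.22·h(Degraded)
Solving: h(Running) = 0.3835, h(Degraded) = 0.4306.
Starting from Degraded, the probability is 0.4306.

0.4306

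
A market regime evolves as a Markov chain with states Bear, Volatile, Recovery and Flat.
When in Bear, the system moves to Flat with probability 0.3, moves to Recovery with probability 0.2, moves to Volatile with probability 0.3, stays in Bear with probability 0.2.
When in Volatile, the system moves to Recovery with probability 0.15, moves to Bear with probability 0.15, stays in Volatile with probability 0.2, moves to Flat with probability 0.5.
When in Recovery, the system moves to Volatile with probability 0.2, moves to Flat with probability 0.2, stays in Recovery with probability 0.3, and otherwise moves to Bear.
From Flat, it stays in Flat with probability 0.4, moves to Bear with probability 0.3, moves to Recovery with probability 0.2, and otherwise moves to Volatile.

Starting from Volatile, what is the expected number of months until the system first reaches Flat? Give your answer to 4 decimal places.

2.4615

Let t(s) be the expected number of months to first reach Flat from state s, with t(Flat) = 0. Conditioning on the first month:
t(Bear) = 1 + 0.2·t(Bear) + 0.3·t(Volatile) + 0.2·t(Recovery)
t(Volatile) = 1 + 0.15·t(Bear) + 0.2·t(Volatile) + 0.15·t(Recovery)
t(Recovery) = 1 + 0.3·t(Bear) + 0.2·t(Volatile) + 0.3·t(Recovery)
Solving: t(Bear) = 3.0308, t(Volatile) = 2.4615, t(Recovery) = 3.4308.
Expected months from Volatile to Flat: 2.4615.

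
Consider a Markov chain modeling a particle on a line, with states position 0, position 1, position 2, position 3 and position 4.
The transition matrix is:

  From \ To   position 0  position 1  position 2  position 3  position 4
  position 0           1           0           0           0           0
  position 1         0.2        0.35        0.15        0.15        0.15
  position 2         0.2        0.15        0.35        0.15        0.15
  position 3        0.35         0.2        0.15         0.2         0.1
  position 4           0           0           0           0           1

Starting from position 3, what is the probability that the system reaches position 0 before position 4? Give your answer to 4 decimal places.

Let h(s) be the probability of absorption at position 0 starting from transient state s. Then h(position 0) = 1 and h(position 4) = 0. By first-step analysis:
h(position 1) = 0.2·1 + 0.35·h(position 1) + 0.15·h(position 2) + 0.15·h(position 3) + 0.15·0
h(position 2) = 0.2·1 + 0.15·h(position 1) + 0.35·h(position 2) + 0.15·h(position 3) + 0.15·0
h(position 3) = 0.35·1 + 0.2·h(position 1) + 0.15·h(position 2) + 0.2·h(position 3) + 0.1·0
Solving: h(position 1) = 0.6115, h(position 2) = 0.6115, h(position 3) = 0.7050.
Starting from position 3, the probability is 0.7050.

0.7050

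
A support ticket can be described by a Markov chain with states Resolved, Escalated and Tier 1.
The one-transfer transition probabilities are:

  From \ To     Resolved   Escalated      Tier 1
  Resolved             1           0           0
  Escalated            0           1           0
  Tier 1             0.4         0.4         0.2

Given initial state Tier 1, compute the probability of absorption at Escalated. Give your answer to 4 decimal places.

0.5000

Let h(s) be the probability of absorption at Escalated starting from transient state s. Then h(Escalated) = 1 and h(Resolved) = 0. By first-step analysis:
h(Tier 1) = 0.4·0 + 0.4·1 + 0.2·h(Tier 1)
Solving: h(Tier 1) = 0.5000.
Starting from Tier 1, the probability is 0.5000.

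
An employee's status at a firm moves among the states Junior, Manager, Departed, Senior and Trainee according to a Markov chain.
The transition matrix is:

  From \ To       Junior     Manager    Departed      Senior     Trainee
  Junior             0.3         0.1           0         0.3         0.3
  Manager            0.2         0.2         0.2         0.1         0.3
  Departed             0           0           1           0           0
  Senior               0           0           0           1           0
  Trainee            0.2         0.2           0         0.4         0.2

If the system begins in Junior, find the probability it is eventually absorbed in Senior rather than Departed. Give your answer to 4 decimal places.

0.9136

Let h(s) be the probability of absorption at Senior starting from transient state s. Then h(Senior) = 1 and h(Departed) = 0. By first-step analysis:
h(Junior) = 0.3·h(Junior) + 0.1·h(Manager) + 0.3·1 + 0.3·h(Trainee)
h(Manager) = 0.2·h(Junior) + 0.2·h(Manager) + 0.2·0 + 0.1·1 + 0.3·h(Trainee)
h(Trainee) = 0.2·h(Junior) + 0.2·h(Manager) + 0.4·1 + 0.2·h(Trainee)
Solving: h(Junior) = 0.9136, h(Manager) = 0.6914, h(Trainee) = 0.9012.
Starting from Junior, the probability is 0.9136.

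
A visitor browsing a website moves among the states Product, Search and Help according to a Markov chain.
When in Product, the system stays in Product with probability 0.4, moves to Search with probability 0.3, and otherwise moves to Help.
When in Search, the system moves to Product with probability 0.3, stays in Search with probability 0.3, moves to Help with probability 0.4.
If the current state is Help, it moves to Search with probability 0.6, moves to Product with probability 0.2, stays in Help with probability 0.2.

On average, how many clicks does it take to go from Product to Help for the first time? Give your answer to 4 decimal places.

Let t(s) be the expected number of clicks to first reach Help from state s, with t(Help) = 0. Conditioning on the first click:
t(Product) = 1 + 0.4·t(Product) + 0.3·t(Search)
t(Search) = 1 + 0.3·t(Product) + 0.3·t(Search)
Solving: t(Product) = 3.0303, t(Search) = 2.7273.
Expected clicks from Product to Help: 3.0303.

3.0303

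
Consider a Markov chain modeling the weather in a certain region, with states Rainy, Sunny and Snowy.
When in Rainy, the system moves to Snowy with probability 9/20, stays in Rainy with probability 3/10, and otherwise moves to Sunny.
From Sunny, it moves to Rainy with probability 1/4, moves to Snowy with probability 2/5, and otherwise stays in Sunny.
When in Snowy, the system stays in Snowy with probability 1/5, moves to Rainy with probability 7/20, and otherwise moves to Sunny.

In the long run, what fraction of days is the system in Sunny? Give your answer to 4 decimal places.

0.3546

Let the stationary distribution be π with π = πP and π_1 + π_2 + π_3 = 1.
π_1 = 0.3·π_1 + 0.25·π_2 + 0.35·π_3
π_2 = 0.25·π_1 + 0.35·π_2 + 0.45·π_3
Solving with the normalization constraint gives π = (0.2996, 0.3546, 0.3458).
So the stationary probability of Sunny is 0.3546.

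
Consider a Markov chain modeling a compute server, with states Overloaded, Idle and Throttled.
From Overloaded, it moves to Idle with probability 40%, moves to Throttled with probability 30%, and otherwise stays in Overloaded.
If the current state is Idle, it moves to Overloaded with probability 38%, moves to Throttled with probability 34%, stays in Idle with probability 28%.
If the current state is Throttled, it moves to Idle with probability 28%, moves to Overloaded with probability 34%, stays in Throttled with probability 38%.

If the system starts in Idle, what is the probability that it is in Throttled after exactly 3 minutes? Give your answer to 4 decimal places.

Propagate the distribution vector 3 minutes from Idle.
After 0 minutes: (0.0000, 1.0000, 0.0000)
After 1 minute: (0.3800, 0.2800, 0.3400)
After 2 minutes: (0.3360, 0.3256, 0.3384)
After 3 minutes: (0.3396, 0.3203, 0.3401)
P(in Throttled after 3 minutes) = 0.3401

0.3401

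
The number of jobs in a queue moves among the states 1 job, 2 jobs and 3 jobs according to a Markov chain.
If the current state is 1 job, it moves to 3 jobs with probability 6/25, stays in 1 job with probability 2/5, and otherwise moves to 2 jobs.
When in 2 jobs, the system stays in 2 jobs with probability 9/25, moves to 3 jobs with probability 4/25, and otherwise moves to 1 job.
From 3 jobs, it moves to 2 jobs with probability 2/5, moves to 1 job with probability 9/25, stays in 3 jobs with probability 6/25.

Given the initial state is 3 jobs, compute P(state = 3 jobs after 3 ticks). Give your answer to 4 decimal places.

0.2104

Propagate the distribution vector 3 ticks from 3 jobs.
After 0 ticks: (0.0000, 0.0000, 1.0000)
After 1 tick: (0.3600, 0.4000, 0.2400)
After 2 ticks: (0.4224, 0.3696, 0.2080)
After 3 ticks: (0.4212, 0.3683, 0.2104)
P(in 3 jobs after 3 ticks) = 0.2104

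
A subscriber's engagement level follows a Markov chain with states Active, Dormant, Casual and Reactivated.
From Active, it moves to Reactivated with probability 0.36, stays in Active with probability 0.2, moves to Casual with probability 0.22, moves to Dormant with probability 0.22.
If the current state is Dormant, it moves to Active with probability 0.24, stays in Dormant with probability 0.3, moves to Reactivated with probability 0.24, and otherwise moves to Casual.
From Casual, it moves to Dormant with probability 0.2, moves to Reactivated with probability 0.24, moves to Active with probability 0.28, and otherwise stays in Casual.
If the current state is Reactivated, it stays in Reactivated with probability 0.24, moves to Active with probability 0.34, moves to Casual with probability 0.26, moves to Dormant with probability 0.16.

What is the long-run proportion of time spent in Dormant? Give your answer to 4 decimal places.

Let the stationary distribution be π with π = πP and π_1 + π_2 + π_3 + π_4 = 1.
π_1 = 0.2·π_1 + 0.24·π_2 + 0.28·π_3 + 0.34·π_4
π_2 = 0.22·π_1 + 0.3·π_2 + 0.2·π_3 + 0.16·π_4
π_3 = 0.22·π_1 + 0.22·π_2 + 0.28·π_3 + 0.26·π_4
Solving with the normalization constraint gives π = (0.2664, 0.2161, 0.2456, 0.2720).
So the stationary probability of Dormant is 0.2161.

0.2161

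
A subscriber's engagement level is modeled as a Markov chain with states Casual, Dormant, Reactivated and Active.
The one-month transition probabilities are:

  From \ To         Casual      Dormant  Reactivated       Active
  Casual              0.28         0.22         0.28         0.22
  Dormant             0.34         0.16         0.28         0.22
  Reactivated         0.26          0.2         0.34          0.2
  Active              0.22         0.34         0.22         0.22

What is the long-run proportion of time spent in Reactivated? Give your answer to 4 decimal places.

Let the stationary distribution be π with π = πP and π_1 + π_2 + π_3 + π_4 = 1.
π_1 = 0.28·π_1 + 0.34·π_2 + 0.26·π_3 + 0.22·π_4
π_2 = 0.22·π_1 + 0.16·π_2 + 0.2·π_3 + 0.34·π_4
π_3 = 0.28·π_1 + 0.28·π_2 + 0.34·π_3 + 0.22·π_4
Solving with the normalization constraint gives π = (0.2750, 0.2264, 0.2842, 0.2143).
So the stationary probability of Reactivated is 0.2842.

0.2842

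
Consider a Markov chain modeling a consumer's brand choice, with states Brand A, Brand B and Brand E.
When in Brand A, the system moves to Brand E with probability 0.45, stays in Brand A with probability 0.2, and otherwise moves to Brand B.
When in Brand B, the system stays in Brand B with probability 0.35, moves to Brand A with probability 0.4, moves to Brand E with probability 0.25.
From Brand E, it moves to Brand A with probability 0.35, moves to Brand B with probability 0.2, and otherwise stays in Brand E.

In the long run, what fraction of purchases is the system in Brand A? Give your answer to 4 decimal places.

0.3170

Let the stationary distribution be π with π = πP and π_1 + π_2 + π_3 = 1.
π_1 = 0.2·π_1 + 0.4·π_2 + 0.35·π_3
π_2 = 0.35·π_1 + 0.35·π_2 + 0.2·π_3
Solving with the normalization constraint gives π = (0.3170, 0.2912, 0.3918).
So the stationary probability of Brand A is 0.3170.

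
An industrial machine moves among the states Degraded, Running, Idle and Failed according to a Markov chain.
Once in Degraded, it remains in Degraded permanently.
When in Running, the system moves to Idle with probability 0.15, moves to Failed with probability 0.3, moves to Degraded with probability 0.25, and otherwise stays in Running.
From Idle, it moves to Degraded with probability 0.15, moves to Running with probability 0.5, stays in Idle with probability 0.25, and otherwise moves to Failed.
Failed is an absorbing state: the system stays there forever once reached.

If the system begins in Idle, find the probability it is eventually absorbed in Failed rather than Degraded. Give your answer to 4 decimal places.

Let h(s) be the probability of absorption at Failed starting from transient state s. Then h(Failed) = 1 and h(Degraded) = 0. By first-step analysis:
h(Running) = 0.25·0 + 0.3·h(Running) + 0.15·h(Idle) + 0.3·1
h(Idle) = 0.15·0 + 0.5·h(Running) + 0.25·h(Idle) + 0.1·1
Solving: h(Running) = 0.5333, h(Idle) = 0.4889.
Starting from Idle, the probability is 0.4889.

0.4889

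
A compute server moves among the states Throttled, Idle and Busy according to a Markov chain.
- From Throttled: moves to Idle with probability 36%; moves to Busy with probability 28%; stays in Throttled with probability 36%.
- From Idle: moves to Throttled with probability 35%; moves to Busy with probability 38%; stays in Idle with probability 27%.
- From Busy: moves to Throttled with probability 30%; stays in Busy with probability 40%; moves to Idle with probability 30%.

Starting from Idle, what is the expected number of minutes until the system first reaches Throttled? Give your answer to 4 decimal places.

3.0247

Let t(s) be the expected number of minutes to first reach Throttled from state s, with t(Throttled) = 0. Conditioning on the first minute:
t(Idle) = 1 + 0.27·t(Idle) + 0.38·t(Busy)
t(Busy) = 1 + 0.3·t(Idle) + 0.4·t(Busy)
Solving: t(Idle) = 3.0247, t(Busy) = 3.1790.
Expected minutes from Idle to Throttled: 3.0247.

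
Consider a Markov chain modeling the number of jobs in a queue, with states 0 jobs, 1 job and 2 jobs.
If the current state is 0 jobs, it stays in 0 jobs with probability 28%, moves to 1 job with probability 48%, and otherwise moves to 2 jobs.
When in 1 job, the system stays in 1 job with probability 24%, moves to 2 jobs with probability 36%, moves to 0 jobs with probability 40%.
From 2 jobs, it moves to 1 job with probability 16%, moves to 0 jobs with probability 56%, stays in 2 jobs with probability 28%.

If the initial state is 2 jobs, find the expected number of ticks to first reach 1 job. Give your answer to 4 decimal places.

Let t(s) be the expected number of ticks to first reach 1 job from state s, with t(1 job) = 0. Conditioning on the first tick:
t(0 jobs) = 1 + 0.28·t(0 jobs) + 0.24·t(2 jobs)
t(2 jobs) = 1 + 0.56·t(0 jobs) + 0.28·t(2 jobs)
Solving: t(0 jobs) = 2.5000, t(2 jobs) = 3.3333.
Expected ticks from 2 jobs to 1 job: 3.3333.

3.3333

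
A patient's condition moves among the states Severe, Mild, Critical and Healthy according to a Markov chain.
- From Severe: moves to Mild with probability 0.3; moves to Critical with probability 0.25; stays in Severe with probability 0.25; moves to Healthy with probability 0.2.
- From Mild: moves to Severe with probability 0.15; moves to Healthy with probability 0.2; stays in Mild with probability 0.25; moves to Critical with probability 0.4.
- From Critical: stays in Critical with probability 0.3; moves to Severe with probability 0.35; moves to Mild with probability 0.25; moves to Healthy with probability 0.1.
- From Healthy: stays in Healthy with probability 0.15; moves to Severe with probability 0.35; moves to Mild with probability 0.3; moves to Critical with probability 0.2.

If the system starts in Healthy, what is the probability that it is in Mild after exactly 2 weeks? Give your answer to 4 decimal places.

Propagate the distribution vector 2 weeks from Healthy.
After 0 weeks: (0.0000, 0.0000, 0.0000, 1.0000)
After 1 week: (0.3500, 0.3000, 0.2000, 0.1500)
After 2 weeks: (0.2550, 0.2750, 0.2975, 0.1725)
P(in Mild after 2 weeks) = 0.2750

0.2750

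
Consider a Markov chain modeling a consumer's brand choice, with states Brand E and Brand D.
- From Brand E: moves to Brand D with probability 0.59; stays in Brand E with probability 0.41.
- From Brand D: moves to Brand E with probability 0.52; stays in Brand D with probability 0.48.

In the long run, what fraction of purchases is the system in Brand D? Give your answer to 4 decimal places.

Let the stationary distribution be π with π = πP and π_1 + π_2 = 1.
π_1 = 0.41·π_1 + 0.52·π_2
Solving with the normalization constraint gives π = (0.4685, 0.5315).
So the stationary probability of Brand D is 0.5315.

0.5315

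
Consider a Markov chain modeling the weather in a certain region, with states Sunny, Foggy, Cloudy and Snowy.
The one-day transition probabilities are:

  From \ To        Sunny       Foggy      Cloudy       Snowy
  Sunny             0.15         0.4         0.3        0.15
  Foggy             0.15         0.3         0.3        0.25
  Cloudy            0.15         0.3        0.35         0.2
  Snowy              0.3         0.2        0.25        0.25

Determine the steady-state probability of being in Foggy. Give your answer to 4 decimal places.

0.2966

Let the stationary distribution be π with π = πP and π_1 + π_2 + π_3 + π_4 = 1.
π_1 = 0.15·π_1 + 0.15·π_2 + 0.15·π_3 + 0.3·π_4
π_2 = 0.4·π_1 + 0.3·π_2 + 0.3·π_3 + 0.2·π_4
π_3 = 0.3·π_1 + 0.3·π_2 + 0.35·π_3 + 0.25·π_4
Solving with the normalization constraint gives π = (0.1825, 0.2966, 0.3044, 0.2165).
So the stationary probability of Foggy is 0.2966.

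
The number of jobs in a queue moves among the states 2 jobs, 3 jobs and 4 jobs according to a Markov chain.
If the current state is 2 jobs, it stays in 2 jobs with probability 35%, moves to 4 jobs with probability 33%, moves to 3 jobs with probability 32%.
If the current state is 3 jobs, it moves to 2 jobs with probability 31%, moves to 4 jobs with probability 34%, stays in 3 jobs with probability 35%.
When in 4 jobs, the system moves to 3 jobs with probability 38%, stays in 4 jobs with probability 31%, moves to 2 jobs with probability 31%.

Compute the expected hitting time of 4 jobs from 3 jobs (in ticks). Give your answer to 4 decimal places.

2.9694

Let t(s) be the expected number of ticks to first reach 4 jobs from state s, with t(4 jobs) = 0. Conditioning on the first tick:
t(2 jobs) = 1 + 0.35·t(2 jobs) + 0.32·t(3 jobs)
t(3 jobs) = 1 + 0.31·t(2 jobs) + 0.35·t(3 jobs)
Solving: t(2 jobs) = 3.0003, t(3 jobs) = 2.9694.
Expected ticks from 3 jobs to 4 jobs: 2.9694.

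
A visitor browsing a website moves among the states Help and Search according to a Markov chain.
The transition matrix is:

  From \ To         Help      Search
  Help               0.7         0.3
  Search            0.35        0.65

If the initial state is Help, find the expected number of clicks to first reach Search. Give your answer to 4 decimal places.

3.3333

Let t(s) be the expected number of clicks to first reach Search from state s, with t(Search) = 0. Conditioning on the first click:
t(Help) = 1 + 0.7·t(Help)
Solving: t(Help) = 3.3333.
Expected clicks from Help to Search: 3.3333.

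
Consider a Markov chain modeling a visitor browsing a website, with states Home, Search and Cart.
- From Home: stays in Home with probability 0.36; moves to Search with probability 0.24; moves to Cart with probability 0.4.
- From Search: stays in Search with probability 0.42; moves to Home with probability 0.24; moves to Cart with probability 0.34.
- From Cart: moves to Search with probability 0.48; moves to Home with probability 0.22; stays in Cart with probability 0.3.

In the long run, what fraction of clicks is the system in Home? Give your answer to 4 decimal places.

0.2649

Let the stationary distribution be π with π = πP and π_1 + π_2 + π_3 = 1.
π_1 = 0.36·π_1 + 0.24·π_2 + 0.22·π_3
π_2 = 0.24·π_1 + 0.42·π_2 + 0.48·π_3
Solving with the normalization constraint gives π = (0.2649, 0.3928, 0.3422).
So the stationary probability of Home is 0.2649.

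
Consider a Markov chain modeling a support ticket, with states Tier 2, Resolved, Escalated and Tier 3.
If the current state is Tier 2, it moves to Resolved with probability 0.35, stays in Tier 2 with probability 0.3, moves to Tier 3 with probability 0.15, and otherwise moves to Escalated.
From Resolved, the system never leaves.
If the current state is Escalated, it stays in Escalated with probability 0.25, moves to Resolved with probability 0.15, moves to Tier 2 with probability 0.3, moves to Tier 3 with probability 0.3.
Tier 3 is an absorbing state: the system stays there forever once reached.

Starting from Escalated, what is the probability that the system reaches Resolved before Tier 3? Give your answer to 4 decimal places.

0.4516

Let h(s) be the probability of absorption at Resolved starting from transient state s. Then h(Resolved) = 1 and h(Tier 3) = 0. By first-step analysis:
h(Tier 2) = 0.3·h(Tier 2) + 0.35·1 + 0.2·h(Escalated) + 0.15·0
h(Escalated) = 0.3·h(Tier 2) + 0.15·1 + 0.25·h(Escalated) + 0.3·0
Solving: h(Tier 2) = 0.6290, h(Escalated) = 0.4516.
Starting from Escalated, the probability is 0.4516.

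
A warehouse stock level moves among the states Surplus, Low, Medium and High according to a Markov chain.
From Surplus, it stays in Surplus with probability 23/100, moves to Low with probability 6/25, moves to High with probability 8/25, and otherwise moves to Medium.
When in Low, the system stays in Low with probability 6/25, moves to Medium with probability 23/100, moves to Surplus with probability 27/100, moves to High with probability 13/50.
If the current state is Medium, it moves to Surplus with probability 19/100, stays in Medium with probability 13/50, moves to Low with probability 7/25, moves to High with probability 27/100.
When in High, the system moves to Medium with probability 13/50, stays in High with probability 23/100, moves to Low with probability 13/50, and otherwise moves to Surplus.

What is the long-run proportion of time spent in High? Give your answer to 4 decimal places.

0.2685

Let the stationary distribution be π with π = πP and π_1 + π_2 + π_3 + π_4 = 1.
π_1 = 0.23·π_1 + 0.27·π_2 + 0.19·π_3 + 0.25·π_4
π_2 = 0.24·π_1 + 0.24·π_2 + 0.28·π_3 + 0.26·π_4
π_3 = 0.21·π_1 + 0.23·π_2 + 0.26·π_3 + 0.26·π_4
Solving with the normalization constraint gives π = (0.2359, 0.2550, 0.2406, 0.2685).
So the stationary probability of High is 0.2685.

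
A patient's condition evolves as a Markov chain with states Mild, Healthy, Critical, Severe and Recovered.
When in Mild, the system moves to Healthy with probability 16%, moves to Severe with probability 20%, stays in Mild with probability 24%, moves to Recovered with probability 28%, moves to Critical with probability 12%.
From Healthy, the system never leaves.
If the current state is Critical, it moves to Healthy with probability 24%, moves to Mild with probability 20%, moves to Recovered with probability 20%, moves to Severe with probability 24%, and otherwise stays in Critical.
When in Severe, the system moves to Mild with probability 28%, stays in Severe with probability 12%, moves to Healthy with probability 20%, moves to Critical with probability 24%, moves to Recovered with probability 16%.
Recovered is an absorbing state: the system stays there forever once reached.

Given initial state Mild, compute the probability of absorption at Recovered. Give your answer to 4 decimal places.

Let h(s) be the probability of absorption at Recovered starting from transient state s. Then h(Recovered) = 1 and h(Healthy) = 0. By first-step analysis:
h(Mild) = 0.24·h(Mild) + 0.16·0 + 0.12·h(Critical) + 0.2·h(Severe) + 0.28·1
h(Critical) = 0.2·h(Mild) + 0.24·0 + 0.12·h(Critical) + 0.24·h(Severe) + 0.2·1
h(Severe) = 0.28·h(Mild) + 0.2·0 + 0.24·h(Critical) + 0.12·h(Severe) + 0.16·1
Solving: h(Mild) = 0.5785, h(Critical) = 0.4954, h(Severe) = 0.5010.
Starting from Mild, the probability is 0.5785.

0.5785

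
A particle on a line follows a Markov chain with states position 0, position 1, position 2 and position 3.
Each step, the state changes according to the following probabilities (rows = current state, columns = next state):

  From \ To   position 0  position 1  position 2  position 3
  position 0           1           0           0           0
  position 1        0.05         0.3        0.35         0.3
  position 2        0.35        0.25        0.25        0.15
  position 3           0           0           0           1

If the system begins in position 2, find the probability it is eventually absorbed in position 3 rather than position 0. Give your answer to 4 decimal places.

0.4114

Let h(s) be the probability of absorption at position 3 starting from transient state s. Then h(position 3) = 1 and h(position 0) = 0. By first-step analysis:
h(position 1) = 0.05·0 + 0.3·h(position 1) + 0.35·h(position 2) + 0.3·1
h(position 2) = 0.35·0 + 0.25·h(position 1) + 0.25·h(position 2) + 0.15·1
Solving: h(position 1) = 0.6343, h(position 2) = 0.4114.
Starting from position 2, the probability is 0.4114.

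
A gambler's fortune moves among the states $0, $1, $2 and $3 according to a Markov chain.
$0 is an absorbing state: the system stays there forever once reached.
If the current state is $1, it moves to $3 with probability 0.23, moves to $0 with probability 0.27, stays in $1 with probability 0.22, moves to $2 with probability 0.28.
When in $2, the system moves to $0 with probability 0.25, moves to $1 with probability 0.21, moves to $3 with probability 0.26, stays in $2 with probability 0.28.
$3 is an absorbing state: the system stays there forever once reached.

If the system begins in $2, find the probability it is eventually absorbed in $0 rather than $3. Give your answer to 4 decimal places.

Let h(s) be the probability of absorption at $0 starting from transient state s. Then h($0) = 1 and h($3) = 0. By first-step analysis:
h($1) = 0.27·1 + 0.22·h($1) + 0.28·h($2) + 0.23·0
h($2) = 0.25·1 + 0.21·h($1) + 0.28·h($2) + 0.26·0
Solving: h($1) = 0.5259, h($2) = 0.5006.
Starting from $2, the probability is 0.5006.

0.5006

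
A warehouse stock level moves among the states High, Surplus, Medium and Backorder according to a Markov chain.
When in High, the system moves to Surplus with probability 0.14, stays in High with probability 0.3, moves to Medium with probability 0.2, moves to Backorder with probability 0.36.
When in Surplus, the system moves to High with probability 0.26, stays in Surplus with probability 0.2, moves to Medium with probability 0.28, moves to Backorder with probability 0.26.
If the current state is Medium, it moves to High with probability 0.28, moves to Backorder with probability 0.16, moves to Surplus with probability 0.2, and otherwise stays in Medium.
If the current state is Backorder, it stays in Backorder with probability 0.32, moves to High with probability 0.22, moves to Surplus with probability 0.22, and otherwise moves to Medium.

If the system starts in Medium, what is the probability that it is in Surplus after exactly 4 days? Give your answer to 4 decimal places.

Propagate the distribution vector 4 days from Medium.
After 0 days: (0.0000, 0.0000, 1.0000, 0.0000)
After 1 day: (0.2800, 0.2000, 0.3600, 0.1600)
After 2 days: (0.2720, 0.1864, 0.2800, 0.2616)
After 3 days: (0.2660, 0.1889, 0.2702, 0.2749)
After 4 days: (0.2650, 0.1895, 0.2693, 0.2761)
P(in Surplus after 4 days) = 0.1895

0.1895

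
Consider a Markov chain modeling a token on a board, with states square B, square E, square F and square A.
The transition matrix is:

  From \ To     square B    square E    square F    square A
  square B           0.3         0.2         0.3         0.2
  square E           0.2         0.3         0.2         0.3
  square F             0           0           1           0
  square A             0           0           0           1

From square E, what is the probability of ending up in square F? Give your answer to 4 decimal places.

Let h(s) be the probability of absorption at square F starting from transient state s. Then h(square F) = 1 and h(square A) = 0. By first-step analysis:
h(square B) = 0.3·h(square B) + 0.2·h(square E) + 0.3·1 + 0.2·0
h(square E) = 0.2·h(square B) + 0.3·h(square E) + 0.2·1 + 0.3·0
Solving: h(square B) = 0.5556, h(square E) = 0.4444.
Starting from square E, the probability is 0.4444.

0.4444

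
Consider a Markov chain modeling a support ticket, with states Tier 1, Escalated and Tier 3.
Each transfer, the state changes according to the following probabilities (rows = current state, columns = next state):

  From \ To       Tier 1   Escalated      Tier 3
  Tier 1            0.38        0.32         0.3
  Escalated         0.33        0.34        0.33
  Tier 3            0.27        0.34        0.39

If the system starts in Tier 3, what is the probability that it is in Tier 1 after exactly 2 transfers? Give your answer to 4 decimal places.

0.3201

Sum over the intermediate state after 1 transfer:
P = P(Tier 3→Tier 1)·P(Tier 1→Tier 1) + P(Tier 3→Escalated)·P(Escalated→Tier 1) + P(Tier 3→Tier 3)·P(Tier 3→Tier 1)
  = 0.27×0.38 + 0.34×0.33 + 0.39×0.27
  = 0.1026 + 0.1122 + 0.1053 = 0.3201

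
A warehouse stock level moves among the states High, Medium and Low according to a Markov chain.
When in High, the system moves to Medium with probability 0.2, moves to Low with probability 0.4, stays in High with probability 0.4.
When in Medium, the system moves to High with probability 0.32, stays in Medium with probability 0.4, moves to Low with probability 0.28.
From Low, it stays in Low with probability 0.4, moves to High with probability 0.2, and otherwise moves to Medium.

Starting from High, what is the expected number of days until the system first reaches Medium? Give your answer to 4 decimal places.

3.5714

Let t(s) be the expected number of days to first reach Medium from state s, with t(Medium) = 0. Conditioning on the first day:
t(High) = 1 + 0.4·t(High) + 0.4·t(Low)
t(Low) = 1 + 0.2·t(High) + 0.4·t(Low)
Solving: t(High) = 3.5714, t(Low) = 2.8571.
Expected days from High to Medium: 3.5714.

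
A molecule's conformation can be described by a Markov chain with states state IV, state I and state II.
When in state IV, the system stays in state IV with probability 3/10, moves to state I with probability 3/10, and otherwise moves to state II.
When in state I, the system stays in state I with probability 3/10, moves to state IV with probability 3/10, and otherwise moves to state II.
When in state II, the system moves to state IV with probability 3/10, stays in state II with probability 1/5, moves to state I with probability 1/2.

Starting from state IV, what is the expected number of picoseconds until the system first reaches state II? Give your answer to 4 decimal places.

2.5000

Let t(s) be the expected number of picoseconds to first reach state II from state s, with t(state II) = 0. Conditioning on the first picosecond:
t(state IV) = 1 + 0.3·t(state IV) + 0.3·t(state I)
t(state I) = 1 + 0.3·t(state IV) + 0.3·t(state I)
Solving: t(state IV) = 2.5000, t(state I) = 2.5000.
Expected picoseconds from state IV to state II: 2.5000.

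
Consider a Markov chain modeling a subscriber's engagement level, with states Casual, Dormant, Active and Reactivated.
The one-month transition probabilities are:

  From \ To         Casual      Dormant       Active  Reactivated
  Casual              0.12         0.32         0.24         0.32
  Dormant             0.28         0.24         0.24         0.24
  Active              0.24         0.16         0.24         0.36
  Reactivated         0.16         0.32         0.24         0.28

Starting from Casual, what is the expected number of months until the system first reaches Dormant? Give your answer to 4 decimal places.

Let t(s) be the expected number of months to first reach Dormant from state s, with t(Dormant) = 0. Conditioning on the first month:
t(Casual) = 1 + 0.12·t(Casual) + 0.24·t(Active) + 0.32·t(Reactivated)
t(Active) = 1 + 0.24·t(Casual) + 0.24·t(Active) + 0.36·t(Reactivated)
t(Reactivated) = 1 + 0.16·t(Casual) + 0.24·t(Active) + 0.28·t(Reactivated)
Solving: t(Casual) = 3.5511, t(Active) = 4.1193, t(Reactivated) = 3.5511.
Expected months from Casual to Dormant: 3.5511.

3.5511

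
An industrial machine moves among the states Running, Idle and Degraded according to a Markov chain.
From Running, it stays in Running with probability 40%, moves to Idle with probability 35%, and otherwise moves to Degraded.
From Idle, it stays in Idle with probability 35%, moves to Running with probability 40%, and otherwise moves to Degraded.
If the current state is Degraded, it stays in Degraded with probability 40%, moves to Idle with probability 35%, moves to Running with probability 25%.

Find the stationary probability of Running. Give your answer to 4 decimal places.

0.3559

Let the stationary distribution be π with π = πP and π_1 + π_2 + π_3 = 1.
π_1 = 0.4·π_1 + 0.4·π_2 + 0.25·π_3
π_2 = 0.35·π_1 + 0.35·π_2 + 0.35·π_3
Solving with the normalization constraint gives π = (0.3559, 0.3500, 0.2941).
So the stationary probability of Running is 0.3559.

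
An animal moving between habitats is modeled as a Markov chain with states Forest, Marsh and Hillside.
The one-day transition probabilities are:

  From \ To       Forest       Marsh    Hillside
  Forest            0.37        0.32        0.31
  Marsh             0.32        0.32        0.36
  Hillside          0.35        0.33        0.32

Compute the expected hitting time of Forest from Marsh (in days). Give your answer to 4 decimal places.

3.0268

Let t(s) be the expected number of days to first reach Forest from state s, with t(Forest) = 0. Conditioning on the first day:
t(Marsh) = 1 + 0.32·t(Marsh) + 0.36·t(Hillside)
t(Hillside) = 1 + 0.33·t(Marsh) + 0.32·t(Hillside)
Solving: t(Marsh) = 3.0268, t(Hillside) = 2.9395.
Expected days from Marsh to Forest: 3.0268.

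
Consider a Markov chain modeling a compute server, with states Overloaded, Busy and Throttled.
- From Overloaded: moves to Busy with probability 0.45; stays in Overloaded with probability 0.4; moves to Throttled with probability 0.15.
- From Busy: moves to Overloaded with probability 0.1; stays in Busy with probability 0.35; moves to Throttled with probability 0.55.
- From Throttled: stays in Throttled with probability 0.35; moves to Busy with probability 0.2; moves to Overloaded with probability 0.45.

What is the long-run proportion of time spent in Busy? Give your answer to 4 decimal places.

Let the stationary distribution be π with π = πP and π_1 + π_2 + π_3 = 1.
π_1 = 0.4·π_1 + 0.1·π_2 + 0.45·π_3
π_2 = 0.45·π_1 + 0.35·π_2 + 0.2·π_3
Solving with the normalization constraint gives π = (0.3189, 0.3291, 0.3520).
So the stationary probability of Busy is 0.3291.

0.3291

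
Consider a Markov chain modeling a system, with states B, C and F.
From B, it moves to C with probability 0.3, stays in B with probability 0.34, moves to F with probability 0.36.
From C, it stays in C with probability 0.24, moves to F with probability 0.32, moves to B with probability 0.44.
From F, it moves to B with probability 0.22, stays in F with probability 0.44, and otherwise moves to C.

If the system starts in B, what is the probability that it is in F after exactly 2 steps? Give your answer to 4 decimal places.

Sum over the intermediate state after 1 step:
P = P(B→B)·P(B→F) + P(B→C)·P(C→F) + P(B→F)·P(F→F)
  = 0.34×0.36 + 0.3×0.32 + 0.36×0.44
  = 0.1224 + 0.0960 + 0.1584 = 0.3768

0.3768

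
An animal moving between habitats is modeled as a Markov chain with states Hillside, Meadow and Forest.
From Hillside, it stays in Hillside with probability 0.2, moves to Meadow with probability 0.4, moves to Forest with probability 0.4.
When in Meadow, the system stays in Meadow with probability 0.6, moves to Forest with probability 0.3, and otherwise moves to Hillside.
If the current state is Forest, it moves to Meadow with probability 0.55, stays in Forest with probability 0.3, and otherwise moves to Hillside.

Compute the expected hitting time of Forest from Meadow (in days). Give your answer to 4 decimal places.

Let t(s) be the expected number of days to first reach Forest from state s, with t(Forest) = 0. Conditioning on the first day:
t(Hillside) = 1 + 0.2·t(Hillside) + 0.4·t(Meadow)
t(Meadow) = 1 + 0.1·t(Hillside) + 0.6·t(Meadow)
Solving: t(Hillside) = 2.8571, t(Meadow) = 3.2143.
Expected days from Meadow to Forest: 3.2143.

3.2143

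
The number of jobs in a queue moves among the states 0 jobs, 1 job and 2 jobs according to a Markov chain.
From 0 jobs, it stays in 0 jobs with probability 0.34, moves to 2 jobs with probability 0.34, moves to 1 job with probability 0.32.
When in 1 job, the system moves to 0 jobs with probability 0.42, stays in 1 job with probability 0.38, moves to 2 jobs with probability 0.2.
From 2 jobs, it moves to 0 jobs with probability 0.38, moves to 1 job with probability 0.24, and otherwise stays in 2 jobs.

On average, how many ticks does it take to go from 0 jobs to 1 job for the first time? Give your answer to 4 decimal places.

Let t(s) be the expected number of ticks to first reach 1 job from state s, with t(1 job) = 0. Conditioning on the first tick:
t(0 jobs) = 1 + 0.34·t(0 jobs) + 0.34·t(2 jobs)
t(2 jobs) = 1 + 0.38·t(0 jobs) + 0.38·t(2 jobs)
Solving: t(0 jobs) = 3.4286, t(2 jobs) = 3.7143.
Expected ticks from 0 jobs to 1 job: 3.4286.

3.4286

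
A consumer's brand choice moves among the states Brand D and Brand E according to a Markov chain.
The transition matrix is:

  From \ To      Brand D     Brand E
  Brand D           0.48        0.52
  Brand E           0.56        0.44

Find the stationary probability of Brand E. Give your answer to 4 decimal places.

Let the stationary distribution be π with π = πP and π_1 + π_2 = 1.
π_1 = 0.48·π_1 + 0.56·π_2
Solving with the normalization constraint gives π = (0.5185, 0.4815).
So the stationary probability of Brand E is 0.4815.

0.4815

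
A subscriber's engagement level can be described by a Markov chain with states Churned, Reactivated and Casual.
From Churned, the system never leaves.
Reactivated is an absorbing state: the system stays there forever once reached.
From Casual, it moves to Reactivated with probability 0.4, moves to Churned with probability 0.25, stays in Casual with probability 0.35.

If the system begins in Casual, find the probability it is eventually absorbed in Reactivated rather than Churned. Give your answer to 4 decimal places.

Let h(s) be the probability of absorption at Reactivated starting from transient state s. Then h(Reactivated) = 1 and h(Churned) = 0. By first-step analysis:
h(Casual) = 0.25·0 + 0.4·1 + 0.35·h(Casual)
Solving: h(Casual) = 0.6154.
Starting from Casual, the probability is 0.6154.

0.6154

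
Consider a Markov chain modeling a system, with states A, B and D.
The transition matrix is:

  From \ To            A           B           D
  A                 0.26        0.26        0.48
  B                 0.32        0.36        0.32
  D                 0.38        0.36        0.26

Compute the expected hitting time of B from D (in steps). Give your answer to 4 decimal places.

Let t(s) be the expected number of steps to first reach B from state s, with t(B) = 0. Conditioning on the first step:
t(A) = 1 + 0.26·t(A) + 0.48·t(D)
t(D) = 1 + 0.38·t(A) + 0.26·t(D)
Solving: t(A) = 3.3406, t(D) = 3.0668.
Expected steps from D to B: 3.0668.

3.0668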